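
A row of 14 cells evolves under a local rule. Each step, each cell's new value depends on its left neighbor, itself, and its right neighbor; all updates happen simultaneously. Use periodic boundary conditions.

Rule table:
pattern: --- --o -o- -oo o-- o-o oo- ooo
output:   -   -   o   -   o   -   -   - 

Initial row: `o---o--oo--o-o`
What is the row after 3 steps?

---o--oo-o---o

-o--oo---o-o--
-oo---o--o-oo-
---o--oo-o---o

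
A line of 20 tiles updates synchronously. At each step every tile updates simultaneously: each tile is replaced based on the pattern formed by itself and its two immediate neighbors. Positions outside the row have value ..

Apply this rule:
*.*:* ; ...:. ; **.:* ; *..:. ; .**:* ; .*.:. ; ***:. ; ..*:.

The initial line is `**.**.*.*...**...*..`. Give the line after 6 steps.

******.*....**......
*....**.....**......
.....**.....**......
.....**.....**......  (fixed point — unchanged through step 6)

.....**.....**......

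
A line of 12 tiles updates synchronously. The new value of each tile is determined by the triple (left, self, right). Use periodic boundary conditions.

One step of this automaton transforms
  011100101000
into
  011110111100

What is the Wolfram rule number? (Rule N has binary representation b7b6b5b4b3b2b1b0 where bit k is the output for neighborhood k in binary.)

252

position 2: 111 → 1  (bit 7 = 1)
position 3: 110 → 1  (bit 6 = 1)
position 7: 101 → 1  (bit 5 = 1)
position 4: 100 → 1  (bit 4 = 1)
position 1: 011 → 1  (bit 3 = 1)
position 6: 010 → 1  (bit 2 = 1)
position 0: 001 → 0  (bit 1 = 0)
position 10: 000 → 0  (bit 0 = 0)
bits b7..b0 = 11111100 = 252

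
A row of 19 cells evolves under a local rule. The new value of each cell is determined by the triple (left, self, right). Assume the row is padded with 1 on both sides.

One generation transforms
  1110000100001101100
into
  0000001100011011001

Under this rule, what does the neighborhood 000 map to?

0

At position 4 the neighborhood is 000; the next row has 0 there.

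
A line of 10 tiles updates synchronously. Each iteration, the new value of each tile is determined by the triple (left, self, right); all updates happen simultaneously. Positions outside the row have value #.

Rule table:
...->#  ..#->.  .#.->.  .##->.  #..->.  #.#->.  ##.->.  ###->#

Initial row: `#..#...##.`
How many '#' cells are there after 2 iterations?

5

.....#....
.###...##.
count of #: 5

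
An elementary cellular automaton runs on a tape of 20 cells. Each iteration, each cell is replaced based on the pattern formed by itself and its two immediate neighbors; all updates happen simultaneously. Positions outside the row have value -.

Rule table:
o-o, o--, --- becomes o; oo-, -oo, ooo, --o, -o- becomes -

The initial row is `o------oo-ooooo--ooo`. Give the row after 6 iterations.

-ooooo---o-----o----
------oo--oooo--oooo
ooooo---o-----o-----
-----oo--oooo--ooooo
oooo---o-----o------
----oo--oooo--oooooo

----oo--oooo--oooooo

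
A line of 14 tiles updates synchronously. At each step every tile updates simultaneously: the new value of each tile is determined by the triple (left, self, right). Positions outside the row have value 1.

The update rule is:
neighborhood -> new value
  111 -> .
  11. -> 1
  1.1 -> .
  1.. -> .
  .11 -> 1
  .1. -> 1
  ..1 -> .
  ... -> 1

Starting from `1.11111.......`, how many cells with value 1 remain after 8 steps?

7

1.1...1.11111.
1.1.1.1.1...1.
1.1.1.1.1.1.1.
1.1.1.1.1.1.1.  (fixed point — unchanged through step 8)
count of 1: 7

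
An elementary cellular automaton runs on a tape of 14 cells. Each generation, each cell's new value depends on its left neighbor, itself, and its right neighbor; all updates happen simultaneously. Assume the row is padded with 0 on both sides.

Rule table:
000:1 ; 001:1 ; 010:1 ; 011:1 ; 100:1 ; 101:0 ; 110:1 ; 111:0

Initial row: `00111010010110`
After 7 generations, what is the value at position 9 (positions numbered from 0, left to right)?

11101011110111
10101010010101
10101011110101
10101010010101  (repeats generation 2; period 2)
generation 7: 10101011110101
position 9 holds 1

1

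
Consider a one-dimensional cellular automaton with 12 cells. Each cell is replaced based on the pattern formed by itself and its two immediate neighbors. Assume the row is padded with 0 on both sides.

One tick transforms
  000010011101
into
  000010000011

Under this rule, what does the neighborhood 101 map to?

At position 10 the neighborhood is 101; the next row has 1 there.

1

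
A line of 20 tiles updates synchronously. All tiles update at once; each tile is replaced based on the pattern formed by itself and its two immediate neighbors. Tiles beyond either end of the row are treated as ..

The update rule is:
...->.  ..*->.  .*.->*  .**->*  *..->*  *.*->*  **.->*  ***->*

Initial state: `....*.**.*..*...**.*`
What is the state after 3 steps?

....****************

step 1: ....*******.**..****
step 2: ....***********.****
step 3: ....****************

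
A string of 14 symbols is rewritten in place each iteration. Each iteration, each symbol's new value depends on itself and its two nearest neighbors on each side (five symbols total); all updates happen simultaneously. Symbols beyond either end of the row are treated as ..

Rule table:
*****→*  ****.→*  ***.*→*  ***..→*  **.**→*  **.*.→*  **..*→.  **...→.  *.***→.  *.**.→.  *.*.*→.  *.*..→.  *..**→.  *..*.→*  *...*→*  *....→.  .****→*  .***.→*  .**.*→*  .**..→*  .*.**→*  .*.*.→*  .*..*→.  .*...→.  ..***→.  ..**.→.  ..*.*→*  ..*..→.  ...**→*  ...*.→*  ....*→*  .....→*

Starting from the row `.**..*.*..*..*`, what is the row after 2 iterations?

**.*.**.*..*..

iteration 1: *.*.***..*..*.
iteration 2: **.*.**.*..*..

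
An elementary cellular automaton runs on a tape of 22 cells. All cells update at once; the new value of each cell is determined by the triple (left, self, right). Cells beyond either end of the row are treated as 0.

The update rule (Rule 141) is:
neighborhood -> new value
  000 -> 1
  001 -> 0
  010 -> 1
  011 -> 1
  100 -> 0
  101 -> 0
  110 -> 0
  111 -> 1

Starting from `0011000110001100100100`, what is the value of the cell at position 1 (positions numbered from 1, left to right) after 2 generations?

1010010100101000100101
1010010100101010100101
position 1 holds 1

1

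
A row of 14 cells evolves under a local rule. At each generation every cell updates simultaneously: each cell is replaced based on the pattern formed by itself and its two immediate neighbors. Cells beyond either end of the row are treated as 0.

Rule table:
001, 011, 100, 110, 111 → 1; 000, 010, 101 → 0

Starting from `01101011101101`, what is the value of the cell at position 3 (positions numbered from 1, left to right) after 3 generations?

1

generation 1: 11100011101100
generation 2: 11110111101110
generation 3: 11110111101111
position 3 holds 1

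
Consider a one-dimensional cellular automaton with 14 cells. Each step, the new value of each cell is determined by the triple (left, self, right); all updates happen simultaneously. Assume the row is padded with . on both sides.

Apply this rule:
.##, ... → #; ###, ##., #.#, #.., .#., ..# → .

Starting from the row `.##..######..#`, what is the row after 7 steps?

step 1: .#...#........
step 2: ...#...#######
step 3: ##...#.#......
step 4: #..#.....#####
step 5: .....###.#....
step 6: ####.#.....###
step 7: #......###.#..

#......###.#..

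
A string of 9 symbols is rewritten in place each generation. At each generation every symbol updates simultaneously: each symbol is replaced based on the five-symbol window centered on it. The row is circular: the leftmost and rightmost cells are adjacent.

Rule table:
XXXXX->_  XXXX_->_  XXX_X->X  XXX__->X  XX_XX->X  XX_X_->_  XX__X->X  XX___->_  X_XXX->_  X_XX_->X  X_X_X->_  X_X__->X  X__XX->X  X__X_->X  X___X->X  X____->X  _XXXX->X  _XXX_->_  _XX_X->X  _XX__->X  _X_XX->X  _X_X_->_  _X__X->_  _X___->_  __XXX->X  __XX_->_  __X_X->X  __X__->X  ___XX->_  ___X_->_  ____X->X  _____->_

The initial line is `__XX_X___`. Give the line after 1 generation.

X__X_X_X_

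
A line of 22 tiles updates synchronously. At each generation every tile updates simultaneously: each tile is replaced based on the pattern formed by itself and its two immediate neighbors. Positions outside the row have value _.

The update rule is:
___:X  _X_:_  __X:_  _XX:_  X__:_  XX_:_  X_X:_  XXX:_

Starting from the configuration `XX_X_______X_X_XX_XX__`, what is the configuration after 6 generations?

generation 1: _____XXXXX___________X
generation 2: XXXX_______XXXXXXXXX__
generation 3: _____XXXXX___________X  (repeats generation 1; period 2)
generation 6: XXXX_______XXXXXXXXX__

XXXX_______XXXXXXXXX__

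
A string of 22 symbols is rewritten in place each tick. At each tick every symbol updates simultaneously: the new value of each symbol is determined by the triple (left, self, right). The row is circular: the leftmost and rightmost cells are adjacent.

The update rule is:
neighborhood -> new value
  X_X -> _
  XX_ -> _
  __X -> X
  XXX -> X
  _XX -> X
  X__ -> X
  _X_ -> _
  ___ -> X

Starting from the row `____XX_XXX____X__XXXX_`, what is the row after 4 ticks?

XXXXX__XX_XXXX_XXXXX_X
XXXX_XXX__XXX__XXXX__X
XXX__XX_XXXX_XXXXX_XXX
XX_XXX__XXX__XXXX__XXX

XX_XXX__XXX__XXXX__XXX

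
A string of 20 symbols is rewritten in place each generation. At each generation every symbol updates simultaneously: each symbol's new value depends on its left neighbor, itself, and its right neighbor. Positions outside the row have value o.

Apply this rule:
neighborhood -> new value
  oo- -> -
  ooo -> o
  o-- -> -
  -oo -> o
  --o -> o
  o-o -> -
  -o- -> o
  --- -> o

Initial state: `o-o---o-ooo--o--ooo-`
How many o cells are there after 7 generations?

12

--o-ooo-oo--oo-ooo--
-oo-oo--o--oo--oo--o
-o--o--oo-oo--oo--oo
-o-oo-oo--o--oo--ooo
-o-o--o--oo-oo--oooo
-o-o-oo-oo--o--ooooo
-o-o-o--o--oo-oooooo
count of o: 12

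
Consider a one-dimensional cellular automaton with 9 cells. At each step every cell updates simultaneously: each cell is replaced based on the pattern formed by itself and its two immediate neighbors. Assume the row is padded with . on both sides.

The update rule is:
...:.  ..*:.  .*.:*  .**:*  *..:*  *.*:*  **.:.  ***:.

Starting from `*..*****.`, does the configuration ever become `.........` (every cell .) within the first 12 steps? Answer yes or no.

**.*....*
*.***...*
***..*..*
*..*.**.*
**.***.**
*.**..**.
***.*.*.*
*..******
**.*.....
*.***....
***..*...
*..*.**..
step 12 is *..*.**.., still not uniform .

no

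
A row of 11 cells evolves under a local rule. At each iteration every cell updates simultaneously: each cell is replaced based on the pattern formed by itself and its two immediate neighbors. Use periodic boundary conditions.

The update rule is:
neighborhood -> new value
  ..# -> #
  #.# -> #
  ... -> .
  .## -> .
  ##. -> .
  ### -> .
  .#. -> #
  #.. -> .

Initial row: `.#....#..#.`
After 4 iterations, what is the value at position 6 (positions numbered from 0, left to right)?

.

##...##.##.
....#..#..#
...##.##.##
..#..#..#..
position 6 holds .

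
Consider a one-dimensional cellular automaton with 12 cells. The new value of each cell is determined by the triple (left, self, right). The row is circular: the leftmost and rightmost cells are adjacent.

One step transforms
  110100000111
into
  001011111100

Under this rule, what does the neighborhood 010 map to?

At position 3 the neighborhood is 010; the next row has 0 there.

0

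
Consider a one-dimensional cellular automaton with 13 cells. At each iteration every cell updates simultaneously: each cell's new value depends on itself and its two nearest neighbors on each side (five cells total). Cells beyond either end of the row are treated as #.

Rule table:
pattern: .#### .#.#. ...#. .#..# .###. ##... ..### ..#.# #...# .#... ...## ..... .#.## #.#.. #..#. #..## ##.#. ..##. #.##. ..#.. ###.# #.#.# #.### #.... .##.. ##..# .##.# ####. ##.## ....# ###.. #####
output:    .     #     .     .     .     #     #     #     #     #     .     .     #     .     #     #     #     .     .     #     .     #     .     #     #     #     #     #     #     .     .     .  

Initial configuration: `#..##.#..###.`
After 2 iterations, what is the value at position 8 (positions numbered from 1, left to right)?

#

.##.##..##..#
#.##.###.####
position 8 holds #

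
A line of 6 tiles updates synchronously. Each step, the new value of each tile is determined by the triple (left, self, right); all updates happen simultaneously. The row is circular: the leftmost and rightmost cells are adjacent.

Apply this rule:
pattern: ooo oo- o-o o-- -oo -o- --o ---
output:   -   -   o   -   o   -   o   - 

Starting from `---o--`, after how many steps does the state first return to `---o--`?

6

--o---
-o----
o-----
-----o
----o-
---o--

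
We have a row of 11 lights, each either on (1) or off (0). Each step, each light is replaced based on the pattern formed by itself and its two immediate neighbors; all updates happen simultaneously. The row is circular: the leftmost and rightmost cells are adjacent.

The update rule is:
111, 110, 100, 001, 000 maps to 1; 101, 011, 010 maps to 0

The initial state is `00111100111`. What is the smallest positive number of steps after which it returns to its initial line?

22

11011111011
11001111001
11110111110
01110011110
10111101111
10011100111
11101111011
11100111001
11111011110
01111001110
10111110111
10011110011
11101111101
11100111100
01111011111
00111001111
11011110111
11001110011
11110111101
11110011100
01111101111
00111100111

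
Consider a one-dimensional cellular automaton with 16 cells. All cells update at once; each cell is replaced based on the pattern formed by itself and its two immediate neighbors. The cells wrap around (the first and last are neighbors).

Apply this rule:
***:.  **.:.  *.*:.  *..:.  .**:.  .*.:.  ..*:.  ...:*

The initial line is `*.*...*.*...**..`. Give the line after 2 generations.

generation 1: ....*.....*.....
generation 2: ***...***...****

***...***...****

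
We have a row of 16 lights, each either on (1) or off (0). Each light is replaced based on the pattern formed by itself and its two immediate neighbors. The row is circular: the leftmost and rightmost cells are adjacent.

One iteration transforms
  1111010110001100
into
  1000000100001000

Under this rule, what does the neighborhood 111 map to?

0

At position 1 the neighborhood is 111; the next row has 0 there.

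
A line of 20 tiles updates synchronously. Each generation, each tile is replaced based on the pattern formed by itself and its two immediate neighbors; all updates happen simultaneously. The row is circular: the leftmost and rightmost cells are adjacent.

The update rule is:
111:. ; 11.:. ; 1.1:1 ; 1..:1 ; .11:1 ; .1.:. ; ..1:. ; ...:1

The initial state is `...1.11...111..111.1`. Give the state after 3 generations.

11..11.11.1..1.1..1.
1.1.1.11.1.1..1.1..1
.1.1.11.1.1.1..1.1.1

.1.1.11.1.1.1..1.1.1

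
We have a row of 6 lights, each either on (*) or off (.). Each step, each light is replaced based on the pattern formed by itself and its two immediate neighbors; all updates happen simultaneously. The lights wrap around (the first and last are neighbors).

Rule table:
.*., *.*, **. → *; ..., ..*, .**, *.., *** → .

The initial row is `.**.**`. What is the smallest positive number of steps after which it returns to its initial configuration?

3

*.**.*
**.**.
.**.**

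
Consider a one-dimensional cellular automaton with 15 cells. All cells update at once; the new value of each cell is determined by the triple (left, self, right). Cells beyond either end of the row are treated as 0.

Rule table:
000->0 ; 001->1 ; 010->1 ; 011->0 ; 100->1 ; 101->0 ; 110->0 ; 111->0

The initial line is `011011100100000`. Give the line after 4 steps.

step 1: 100000011110000
step 2: 110000100001000
step 3: 001001110011100
step 4: 011110001100010

011110001100010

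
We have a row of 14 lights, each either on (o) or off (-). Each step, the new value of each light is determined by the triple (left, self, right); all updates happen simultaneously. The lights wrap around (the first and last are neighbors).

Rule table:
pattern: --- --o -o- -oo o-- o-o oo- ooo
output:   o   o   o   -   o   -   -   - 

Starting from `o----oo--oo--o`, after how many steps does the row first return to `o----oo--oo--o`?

-oooo--oo--oo-
o----oo--oo--o

2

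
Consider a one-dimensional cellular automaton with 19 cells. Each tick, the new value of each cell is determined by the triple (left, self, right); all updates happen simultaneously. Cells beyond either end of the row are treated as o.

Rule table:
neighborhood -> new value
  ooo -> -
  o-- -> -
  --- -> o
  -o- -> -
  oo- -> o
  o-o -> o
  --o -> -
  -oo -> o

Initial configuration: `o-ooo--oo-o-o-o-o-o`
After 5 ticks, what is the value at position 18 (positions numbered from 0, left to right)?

ooo-o--ooo-o-o-o-oo
--oo---o-oo-o-o-oo-
--oo-o--oooo-o-oooo
--ooo---o--oo-oo---
--o-o-o----ooooo-o-
position 18 holds -

-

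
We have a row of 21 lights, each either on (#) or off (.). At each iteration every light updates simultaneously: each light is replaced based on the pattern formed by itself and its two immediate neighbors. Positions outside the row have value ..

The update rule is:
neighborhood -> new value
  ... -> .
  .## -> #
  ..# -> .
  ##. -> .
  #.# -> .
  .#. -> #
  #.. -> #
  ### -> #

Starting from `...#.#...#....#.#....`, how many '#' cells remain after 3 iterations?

10

...#.##..##...#.##...
...#.#.#.#.#..#.#.#..
...#.#.#.#.##.#.#.##.
count of #: 10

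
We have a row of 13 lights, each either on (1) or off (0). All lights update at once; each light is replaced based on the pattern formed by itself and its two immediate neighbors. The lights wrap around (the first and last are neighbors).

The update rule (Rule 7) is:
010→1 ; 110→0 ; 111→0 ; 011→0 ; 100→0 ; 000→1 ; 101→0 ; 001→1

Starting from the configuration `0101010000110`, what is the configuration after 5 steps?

1101010111000
0001010000011
0111010111100
1000010000001
0011110111110

0011110111110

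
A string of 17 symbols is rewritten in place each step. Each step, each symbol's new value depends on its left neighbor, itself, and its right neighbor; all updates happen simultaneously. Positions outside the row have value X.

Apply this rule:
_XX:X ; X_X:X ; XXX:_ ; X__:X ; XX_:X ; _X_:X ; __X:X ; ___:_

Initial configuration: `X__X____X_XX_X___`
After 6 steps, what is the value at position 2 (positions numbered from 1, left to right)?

_

step 1: XXXXX__XXXXXXXX_X
step 2: ____XXXX______XXX
step 3: X__XX__XX____XX__
step 4: XXXXXXXXXX__XXXXX
step 5: _________XXXX____
step 6: X_______XX__XX__X
position 2 holds _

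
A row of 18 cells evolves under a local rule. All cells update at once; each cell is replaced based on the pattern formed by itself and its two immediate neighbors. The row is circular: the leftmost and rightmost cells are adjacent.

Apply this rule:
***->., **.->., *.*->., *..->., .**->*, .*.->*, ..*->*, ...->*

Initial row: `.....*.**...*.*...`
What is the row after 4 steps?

******.*..***.*.**
.......*.**...*.*.
********.*..***.*.
*........*.**...*.

*........*.**...*.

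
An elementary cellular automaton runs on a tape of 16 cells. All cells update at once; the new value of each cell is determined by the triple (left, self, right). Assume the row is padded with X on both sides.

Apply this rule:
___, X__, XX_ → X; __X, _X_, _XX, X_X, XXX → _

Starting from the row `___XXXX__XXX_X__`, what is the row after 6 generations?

XX____XX___X__X_
_XXXX__XXX__X___
____XX___XX__XX_
XXX__XXX__XX__X_
__XX___XX__XX___
X__XXX__XX__XXX_

X__XXX__XX__XXX_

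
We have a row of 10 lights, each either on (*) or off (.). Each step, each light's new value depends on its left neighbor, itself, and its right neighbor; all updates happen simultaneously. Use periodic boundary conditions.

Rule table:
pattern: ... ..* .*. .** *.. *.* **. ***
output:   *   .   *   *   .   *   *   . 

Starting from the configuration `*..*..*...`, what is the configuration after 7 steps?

*..*..*.*.

*..*..*.*.
*..*..****
*..*..*...  (repeats step 0; period 3)
step 7: *..*..*.*.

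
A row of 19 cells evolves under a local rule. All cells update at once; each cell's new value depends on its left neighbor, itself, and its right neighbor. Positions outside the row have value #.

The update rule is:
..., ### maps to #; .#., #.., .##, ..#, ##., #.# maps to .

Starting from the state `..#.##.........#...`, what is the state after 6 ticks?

...##########......

.......#######...#.
.#####..#####..#...
..###....###.....#.
...#..##..#..###...
.#............#..#.
...##########......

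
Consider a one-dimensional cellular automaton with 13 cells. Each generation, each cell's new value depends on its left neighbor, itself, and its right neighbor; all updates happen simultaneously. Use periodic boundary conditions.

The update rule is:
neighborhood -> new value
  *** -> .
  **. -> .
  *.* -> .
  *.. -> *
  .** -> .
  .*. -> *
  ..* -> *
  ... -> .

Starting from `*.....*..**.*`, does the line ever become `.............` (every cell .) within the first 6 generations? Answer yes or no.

no

.*...****....
***.*....*...
....**..***.*
*..*..**....*
.*****..*..*.
*.....*******
generation 6 is *.....*******, still not uniform .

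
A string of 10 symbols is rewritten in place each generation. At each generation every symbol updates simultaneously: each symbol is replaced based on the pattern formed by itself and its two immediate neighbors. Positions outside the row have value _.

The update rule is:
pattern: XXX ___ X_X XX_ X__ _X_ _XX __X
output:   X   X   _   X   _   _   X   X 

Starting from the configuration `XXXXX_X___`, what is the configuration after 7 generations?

XXXXX_XXXX

XXXXX___XX
XXXXX_XXXX
XXXXX_XXXX  (fixed point — unchanged through generation 7)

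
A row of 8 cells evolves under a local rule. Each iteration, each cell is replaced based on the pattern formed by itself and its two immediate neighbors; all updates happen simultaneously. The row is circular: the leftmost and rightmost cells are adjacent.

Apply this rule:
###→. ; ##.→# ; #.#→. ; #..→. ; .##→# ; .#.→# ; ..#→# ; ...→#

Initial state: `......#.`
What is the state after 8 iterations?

iteration 1: #######.
iteration 2: #.....#.
iteration 3: #.#####.
iteration 4: #.#...#.
iteration 5: #.#.###.
iteration 6: #.#.#.#.
iteration 7: #.#.#.#.  (fixed point — unchanged through iteration 8)

#.#.#.#.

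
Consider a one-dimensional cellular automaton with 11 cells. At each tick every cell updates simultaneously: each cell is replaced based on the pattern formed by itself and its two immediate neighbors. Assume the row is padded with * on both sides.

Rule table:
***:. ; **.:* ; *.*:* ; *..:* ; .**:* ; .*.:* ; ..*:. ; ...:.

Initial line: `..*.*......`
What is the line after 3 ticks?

*.****.....
***..**....
..**.***...

..**.***...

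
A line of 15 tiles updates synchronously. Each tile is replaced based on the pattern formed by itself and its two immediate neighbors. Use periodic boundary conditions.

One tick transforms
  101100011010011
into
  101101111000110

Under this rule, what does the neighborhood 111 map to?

0

At position 14 the neighborhood is 111; the next row has 0 there.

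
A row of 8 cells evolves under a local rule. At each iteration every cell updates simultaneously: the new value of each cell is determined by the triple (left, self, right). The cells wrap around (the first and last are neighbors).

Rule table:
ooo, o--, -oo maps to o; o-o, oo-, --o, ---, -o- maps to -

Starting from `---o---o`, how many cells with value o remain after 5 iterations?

o---o---
-o---o--
--o---o-
---o---o  (repeats iteration 0; period 4)
iteration 5: o---o---
count of o: 2

2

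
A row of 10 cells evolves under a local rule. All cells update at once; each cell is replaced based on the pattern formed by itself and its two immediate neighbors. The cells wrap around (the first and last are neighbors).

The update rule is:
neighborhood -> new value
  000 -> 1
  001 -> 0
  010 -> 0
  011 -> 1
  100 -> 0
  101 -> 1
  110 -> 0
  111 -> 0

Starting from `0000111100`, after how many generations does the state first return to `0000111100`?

1110100001
0001001101
0100001010
0001100100
1101000001
0010011101
0000010010
1111000000
1000011110
0011010001
0010100100
1001000001
0000011101
0111010010
0100100000
0000001111
0111101000
0100010011
1001000010
0000011001
0111010000
0100100111
1000000100
0011110000
1010000111
0100110100
0000101001
0110010000
0100000111
1001110100
0001001000
1100000011
0001111010
1101000100
1010010000
0100000110
0001110100
1101001001
0010000001
0000111100

40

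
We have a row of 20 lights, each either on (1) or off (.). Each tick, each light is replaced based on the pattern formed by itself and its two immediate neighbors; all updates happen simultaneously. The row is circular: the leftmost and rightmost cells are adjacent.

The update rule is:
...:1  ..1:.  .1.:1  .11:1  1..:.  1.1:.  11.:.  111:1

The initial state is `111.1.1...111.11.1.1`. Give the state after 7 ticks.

11..1.1.1.11..1..1.1
1...1.1.1.1...1..1.1
..1.1.1.1.1.1.1..1.1
..1.1.1.1.1.1.1..1.1  (fixed point — unchanged through tick 7)

..1.1.1.1.1.1.1..1.1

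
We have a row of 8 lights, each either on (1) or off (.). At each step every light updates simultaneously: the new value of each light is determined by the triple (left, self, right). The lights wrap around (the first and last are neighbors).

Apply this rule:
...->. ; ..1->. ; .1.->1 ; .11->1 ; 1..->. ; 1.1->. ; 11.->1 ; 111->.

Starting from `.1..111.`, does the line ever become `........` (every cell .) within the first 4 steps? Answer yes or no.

step 1: .1..1.1.
step 2: .1..1.1.  (fixed point — unchanged through step 4)
step 4 is .1..1.1., still not uniform .

no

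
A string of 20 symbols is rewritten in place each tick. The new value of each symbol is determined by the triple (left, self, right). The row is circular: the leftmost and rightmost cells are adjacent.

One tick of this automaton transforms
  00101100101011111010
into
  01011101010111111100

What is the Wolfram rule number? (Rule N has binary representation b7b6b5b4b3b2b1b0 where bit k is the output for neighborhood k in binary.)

234

position 13: 111 → 1  (bit 7 = 1)
position 5: 110 → 1  (bit 6 = 1)
position 3: 101 → 1  (bit 5 = 1)
position 6: 100 → 0  (bit 4 = 0)
position 4: 011 → 1  (bit 3 = 1)
position 2: 010 → 0  (bit 2 = 0)
position 1: 001 → 1  (bit 1 = 1)
position 0: 000 → 0  (bit 0 = 0)
bits b7..b0 = 11101010 = 234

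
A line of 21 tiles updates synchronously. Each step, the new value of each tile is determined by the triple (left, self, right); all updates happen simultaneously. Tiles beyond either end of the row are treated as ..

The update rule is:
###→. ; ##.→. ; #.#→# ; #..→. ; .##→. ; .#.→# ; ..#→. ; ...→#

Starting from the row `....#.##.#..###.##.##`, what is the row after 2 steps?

...#.......###.#..#.#

step 1: ###.##..##.....#..#..
step 2: ...#.......###.#..#.#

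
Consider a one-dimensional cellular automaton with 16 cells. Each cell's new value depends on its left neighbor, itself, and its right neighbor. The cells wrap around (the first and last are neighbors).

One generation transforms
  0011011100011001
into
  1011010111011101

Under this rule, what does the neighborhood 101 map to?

0

At position 4 the neighborhood is 101; the next row has 0 there.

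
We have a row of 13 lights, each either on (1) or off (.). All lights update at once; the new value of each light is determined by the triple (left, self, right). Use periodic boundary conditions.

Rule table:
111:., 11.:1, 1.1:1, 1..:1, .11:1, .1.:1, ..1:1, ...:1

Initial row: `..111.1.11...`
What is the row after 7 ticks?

111.111111111
..111........
111.111111111  (repeats tick 1; period 2)
tick 7: 111.111111111

111.111111111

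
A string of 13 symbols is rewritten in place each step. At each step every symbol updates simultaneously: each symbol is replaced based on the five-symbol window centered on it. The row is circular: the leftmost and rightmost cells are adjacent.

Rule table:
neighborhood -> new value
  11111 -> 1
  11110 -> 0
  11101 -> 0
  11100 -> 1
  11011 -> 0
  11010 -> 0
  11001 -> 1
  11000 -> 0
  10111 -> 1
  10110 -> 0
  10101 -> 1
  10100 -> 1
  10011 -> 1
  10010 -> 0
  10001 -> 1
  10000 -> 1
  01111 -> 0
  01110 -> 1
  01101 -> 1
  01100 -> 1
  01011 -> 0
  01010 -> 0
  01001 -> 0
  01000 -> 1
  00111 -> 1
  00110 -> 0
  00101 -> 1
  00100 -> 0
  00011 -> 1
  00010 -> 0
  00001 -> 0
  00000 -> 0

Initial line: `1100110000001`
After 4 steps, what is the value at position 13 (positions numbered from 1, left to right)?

1111010100011
1100010111110
0101010101000
0101010101110
position 13 holds 0

0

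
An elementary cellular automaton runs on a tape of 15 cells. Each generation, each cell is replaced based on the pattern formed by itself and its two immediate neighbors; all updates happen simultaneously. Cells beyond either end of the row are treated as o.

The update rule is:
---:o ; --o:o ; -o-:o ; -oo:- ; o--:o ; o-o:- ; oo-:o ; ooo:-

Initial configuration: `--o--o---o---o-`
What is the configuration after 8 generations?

oooooooooooooo-
-------------o-
oooooooooooooo-  (repeats generation 1; period 2)
generation 8: -------------o-

-------------o-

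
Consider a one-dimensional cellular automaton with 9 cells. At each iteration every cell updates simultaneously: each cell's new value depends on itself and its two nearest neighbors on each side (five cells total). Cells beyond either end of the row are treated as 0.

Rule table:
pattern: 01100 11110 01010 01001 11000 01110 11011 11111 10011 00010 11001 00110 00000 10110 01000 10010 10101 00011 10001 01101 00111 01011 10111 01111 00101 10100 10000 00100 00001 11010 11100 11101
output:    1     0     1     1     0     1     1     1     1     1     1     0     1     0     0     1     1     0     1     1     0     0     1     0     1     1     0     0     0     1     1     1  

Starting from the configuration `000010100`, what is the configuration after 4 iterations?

110111100
011100100
001111000
000001001

000001001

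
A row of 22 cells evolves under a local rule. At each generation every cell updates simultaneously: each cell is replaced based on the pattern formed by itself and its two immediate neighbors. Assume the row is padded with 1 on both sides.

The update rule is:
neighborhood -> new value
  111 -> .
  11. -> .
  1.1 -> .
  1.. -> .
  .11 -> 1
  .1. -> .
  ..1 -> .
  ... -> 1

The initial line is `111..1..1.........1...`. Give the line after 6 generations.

.....11111111.1...1...

generation 1: ..........1111111...1.
generation 2: .11111111.1.......1...
generation 3: .1..........11111...1.
generation 4: ...11111111.1.....1...
generation 5: .1.1..........111...1.
generation 6: .....11111111.1...1...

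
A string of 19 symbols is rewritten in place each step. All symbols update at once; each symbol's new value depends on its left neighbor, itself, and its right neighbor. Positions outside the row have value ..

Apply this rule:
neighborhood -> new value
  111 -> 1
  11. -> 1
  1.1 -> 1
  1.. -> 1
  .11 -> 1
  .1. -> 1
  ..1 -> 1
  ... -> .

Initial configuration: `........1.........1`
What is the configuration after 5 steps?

...1111111111111111

.......111.......11
......11111.....111
.....1111111...1111
....111111111.11111
...1111111111111111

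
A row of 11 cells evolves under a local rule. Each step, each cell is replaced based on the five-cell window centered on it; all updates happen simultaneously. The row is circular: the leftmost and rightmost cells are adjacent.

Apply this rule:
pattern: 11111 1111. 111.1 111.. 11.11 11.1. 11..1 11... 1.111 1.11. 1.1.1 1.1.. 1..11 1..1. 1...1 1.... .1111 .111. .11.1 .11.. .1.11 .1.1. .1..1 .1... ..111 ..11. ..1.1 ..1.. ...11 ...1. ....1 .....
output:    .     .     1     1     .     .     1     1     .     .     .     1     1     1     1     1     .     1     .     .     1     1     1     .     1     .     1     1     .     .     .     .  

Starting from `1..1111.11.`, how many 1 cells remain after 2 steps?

1111..1....
1..1111.1..
count of 1: 6

6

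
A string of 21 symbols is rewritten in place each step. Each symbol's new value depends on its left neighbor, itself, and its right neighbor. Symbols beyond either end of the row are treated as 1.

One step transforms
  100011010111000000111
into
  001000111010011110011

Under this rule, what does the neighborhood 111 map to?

1

At position 10 the neighborhood is 111; the next row has 1 there.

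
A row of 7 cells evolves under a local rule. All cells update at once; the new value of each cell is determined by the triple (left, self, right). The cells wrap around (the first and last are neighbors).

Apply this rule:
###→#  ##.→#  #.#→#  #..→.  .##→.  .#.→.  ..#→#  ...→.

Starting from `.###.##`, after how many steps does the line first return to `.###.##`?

#.###.#
##.###.
.##.###
#.##.##
##.##.#
###.##.
.###.##

7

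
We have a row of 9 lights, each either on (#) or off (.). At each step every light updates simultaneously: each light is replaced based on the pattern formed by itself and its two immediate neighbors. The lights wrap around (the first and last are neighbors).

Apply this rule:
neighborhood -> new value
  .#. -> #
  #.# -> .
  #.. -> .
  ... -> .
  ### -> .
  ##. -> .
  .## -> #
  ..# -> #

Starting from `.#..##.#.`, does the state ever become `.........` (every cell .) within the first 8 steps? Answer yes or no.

##.##..#.
#..#..##.
#.##.##..
#.#..#..#
..#.##.##
.##.#..#.
##..#.##.
#..##.#..
step 8 is #..##.#.., still not uniform .

no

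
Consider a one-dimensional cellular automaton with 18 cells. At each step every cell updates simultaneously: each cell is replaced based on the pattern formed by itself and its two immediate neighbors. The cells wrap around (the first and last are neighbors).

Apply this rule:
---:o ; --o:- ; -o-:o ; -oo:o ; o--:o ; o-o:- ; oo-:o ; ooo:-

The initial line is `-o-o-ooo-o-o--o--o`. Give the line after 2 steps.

step 1: -o-o-o-o-o-oo-oo-o
step 2: -o-o-o-o-o-oo-oo-o

-o-o-o-o-o-oo-oo-o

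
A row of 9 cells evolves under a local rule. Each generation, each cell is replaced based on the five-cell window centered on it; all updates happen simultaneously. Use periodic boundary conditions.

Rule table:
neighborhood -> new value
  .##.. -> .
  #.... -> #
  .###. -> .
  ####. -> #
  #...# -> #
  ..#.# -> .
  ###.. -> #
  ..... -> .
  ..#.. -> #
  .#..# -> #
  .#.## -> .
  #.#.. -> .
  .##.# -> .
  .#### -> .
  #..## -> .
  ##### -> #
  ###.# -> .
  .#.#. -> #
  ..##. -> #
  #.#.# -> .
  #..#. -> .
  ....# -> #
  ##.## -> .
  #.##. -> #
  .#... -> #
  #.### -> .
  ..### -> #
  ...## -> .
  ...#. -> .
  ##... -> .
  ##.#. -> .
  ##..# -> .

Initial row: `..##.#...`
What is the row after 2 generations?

.#.##.#..

#.#...##.
.#.##.#..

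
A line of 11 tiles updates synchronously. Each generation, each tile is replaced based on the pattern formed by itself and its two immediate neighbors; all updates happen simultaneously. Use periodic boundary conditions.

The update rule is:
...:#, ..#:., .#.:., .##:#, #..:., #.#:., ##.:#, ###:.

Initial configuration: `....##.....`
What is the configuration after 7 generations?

..#.##.#...

generation 1: ###.##.####
generation 2: ..#.##.#...
generation 3: #...##...##
generation 4: #.#.##.#.#.
generation 5: ....##.....  (repeats generation 0; period 5)
generation 7: ..#.##.#...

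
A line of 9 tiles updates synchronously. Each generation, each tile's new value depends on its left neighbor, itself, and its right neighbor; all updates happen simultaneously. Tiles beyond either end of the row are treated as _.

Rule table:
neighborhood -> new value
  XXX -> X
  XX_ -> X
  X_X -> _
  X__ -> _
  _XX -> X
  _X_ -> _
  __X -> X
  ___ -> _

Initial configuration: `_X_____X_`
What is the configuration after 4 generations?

X_____X__
_____X___
____X____
___X_____

___X_____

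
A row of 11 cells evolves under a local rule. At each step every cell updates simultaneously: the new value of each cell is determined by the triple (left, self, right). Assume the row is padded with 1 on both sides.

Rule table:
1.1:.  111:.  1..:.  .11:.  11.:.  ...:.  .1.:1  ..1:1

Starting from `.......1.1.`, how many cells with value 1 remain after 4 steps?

2

......11.1.
.....1...1.
....11..11.
...1...1...
count of 1: 2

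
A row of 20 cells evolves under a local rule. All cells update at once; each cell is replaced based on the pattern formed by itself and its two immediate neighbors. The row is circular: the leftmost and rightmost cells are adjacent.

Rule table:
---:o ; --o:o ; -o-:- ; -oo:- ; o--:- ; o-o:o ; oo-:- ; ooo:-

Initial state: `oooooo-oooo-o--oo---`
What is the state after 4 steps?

--ooooo--ooo--o--oo-

step 1: ------o----o--o---oo
step 2: -ooooo--ooo--o--oo--
step 3: o------o----o--o---o
step 4: --ooooo--ooo--o--oo-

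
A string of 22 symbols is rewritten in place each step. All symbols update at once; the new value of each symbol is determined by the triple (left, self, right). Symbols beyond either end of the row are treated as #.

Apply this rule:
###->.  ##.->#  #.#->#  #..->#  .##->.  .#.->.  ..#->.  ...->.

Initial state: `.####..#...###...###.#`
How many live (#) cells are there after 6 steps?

step 1: #...##..#....##....##.
step 2: ##...##..#....##....##
step 3: .##...##..#....##.....
step 4: #.##...##..#....##....
step 5: ##.##...##..#....##...
step 6: .##.##...##..#....##..
count of #: 9

9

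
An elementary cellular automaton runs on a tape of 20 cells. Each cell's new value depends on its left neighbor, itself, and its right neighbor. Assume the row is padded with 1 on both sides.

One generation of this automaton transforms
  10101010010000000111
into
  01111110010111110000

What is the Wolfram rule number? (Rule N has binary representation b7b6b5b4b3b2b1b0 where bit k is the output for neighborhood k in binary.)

37

position 18: 111 → 0  (bit 7 = 0)
position 0: 110 → 0  (bit 6 = 0)
position 1: 101 → 1  (bit 5 = 1)
position 7: 100 → 0  (bit 4 = 0)
position 17: 011 → 0  (bit 3 = 0)
position 2: 010 → 1  (bit 2 = 1)
position 8: 001 → 0  (bit 1 = 0)
position 11: 000 → 1  (bit 0 = 1)
bits b7..b0 = 00100101 = 37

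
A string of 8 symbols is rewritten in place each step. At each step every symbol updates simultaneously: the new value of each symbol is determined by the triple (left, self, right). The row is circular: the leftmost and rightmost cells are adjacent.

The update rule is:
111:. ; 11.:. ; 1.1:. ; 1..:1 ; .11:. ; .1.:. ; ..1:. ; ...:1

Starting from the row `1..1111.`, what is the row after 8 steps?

11111..1

step 1: .1......
step 2: ..111111
step 3: 1.......
step 4: .111111.
step 5: .......1
step 6: 111111..
step 7: ......1.
step 8: 11111..1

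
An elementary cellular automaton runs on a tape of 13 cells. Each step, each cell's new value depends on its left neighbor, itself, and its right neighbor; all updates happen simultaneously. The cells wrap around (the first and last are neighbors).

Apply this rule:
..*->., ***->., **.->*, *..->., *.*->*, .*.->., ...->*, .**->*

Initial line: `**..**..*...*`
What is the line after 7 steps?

**...*.****..

step 1: .*..**....*.*
step 2: *...**.**..*.
step 3: ..*.*****...*
step 4: ...**...*.*..
step 5: **.**.*..*..*
step 6: .*****......*
step 7: **...*.****..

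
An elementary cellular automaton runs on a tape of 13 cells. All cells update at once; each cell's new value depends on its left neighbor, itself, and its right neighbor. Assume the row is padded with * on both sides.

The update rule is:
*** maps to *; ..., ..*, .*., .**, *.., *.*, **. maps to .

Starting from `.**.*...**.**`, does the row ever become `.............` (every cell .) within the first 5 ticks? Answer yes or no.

tick 1: ............*
tick 2: .............
all cells are . at tick 2

yes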